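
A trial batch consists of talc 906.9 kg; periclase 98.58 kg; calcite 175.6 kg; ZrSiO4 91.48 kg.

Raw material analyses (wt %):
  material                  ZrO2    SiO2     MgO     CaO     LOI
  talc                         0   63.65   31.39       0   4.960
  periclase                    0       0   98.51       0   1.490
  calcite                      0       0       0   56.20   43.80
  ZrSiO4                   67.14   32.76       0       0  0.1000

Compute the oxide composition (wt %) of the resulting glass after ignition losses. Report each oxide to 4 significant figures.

Glass mass = 1149 kg (batch 1273 − LOI 123.5).
Composition: ZrO2 5.345%, SiO2 52.84%, MgO 33.22%, CaO 8.588%

Intermediates are displayed rounded off to 4 significant figures in the working; every computation carries exact precision at every stage. Every reported number takes exactly one rounding; all derived quantities (totals, ignition loss, the four compositions, the yield, net glass mass) are recomputed at full precision from the batch weights per 1149 kg of glass as quoted within the question or the answer.
Per-oxide mass from batch:
  ZrO2: 91.48·0.6714 = 61.42 kg
  SiO2: 906.9·0.6365 + 91.48·0.3276 = 607.2 kg
  MgO: 906.9·0.3139 + 98.58·0.9851 = 381.8 kg
  CaO: 175.6·0.5620 = 98.69 kg
LOI: 906.9·0.04960 + 98.58·0.01490 + 175.6·0.4380 + 91.48·0.001000 = 123.5 kg
Glass mass = batch − LOI = 1273 − 123.5 = 1149 kg (matching Σ of the oxides)
wt %: oxide over glass, times 100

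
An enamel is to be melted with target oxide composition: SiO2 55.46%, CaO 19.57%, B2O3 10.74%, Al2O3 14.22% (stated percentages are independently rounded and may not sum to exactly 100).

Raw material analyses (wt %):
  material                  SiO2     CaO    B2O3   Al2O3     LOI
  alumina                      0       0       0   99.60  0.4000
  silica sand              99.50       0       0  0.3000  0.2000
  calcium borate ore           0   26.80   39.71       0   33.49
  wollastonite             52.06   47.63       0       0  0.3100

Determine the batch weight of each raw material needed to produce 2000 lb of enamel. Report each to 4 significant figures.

Each numeric step runs at exact precision in all steps; values along the way are displayed with 4-significant-digit rounding within the worked lines. Exactly one rounding goes into every reported result. The derived quantities are rebuilt from the weighed amounts at 2000 lb of glass at full float precision (ignition loss, four oxide percentages, the totals, yield, glass mass), as written in problem or answer.
Target oxide masses per 2000 lb enamel:
  SiO2: 55.46% × 2000 = 1109 lb
  CaO: 19.57% × 2000 = 391.4 lb
  B2O3: 10.74% × 2000 = 214.8 lb
  Al2O3: 14.22% × 2000 = 284.4 lb
Balance tally, oxide-wise, per the reported batch figures, per the basis as stated (sum by sum, the targets are met within answer rounding):
  SiO2: 844.1·0.9950 + 517.4·0.5206 = 1109 lb (target 1109 lb)
  CaO: 540.9·0.2680 + 517.4·0.4763 = 391.4 lb (target 391.4 lb)
  B2O3: 540.9·0.3971 = 214.8 lb (target 214.8 lb)
  Al2O3: 283.0·0.9960 + 844.1·0.003000 = 284.4 lb (target 284.4 lb)
Mass balance on the glass: total batch − LOI = 2000 lb (the targets, summed, come to 2000 lb; the stated basis being 2000 lb — a pure rounding effect).
Batch total: Σ batch = 2185 lb; LOI removed, Σ of batch·LOI: 185.6 lb; yield = glass ÷ total batch = 91.51%.

Batch per 2000 lb enamel:
  alumina: 283.0 lb
  silica sand: 844.1 lb
  calcium borate ore: 540.9 lb
  wollastonite: 517.4 lb
Total batch = 2185 lb; LOI loss = 185.6 lb; yield = 91.51%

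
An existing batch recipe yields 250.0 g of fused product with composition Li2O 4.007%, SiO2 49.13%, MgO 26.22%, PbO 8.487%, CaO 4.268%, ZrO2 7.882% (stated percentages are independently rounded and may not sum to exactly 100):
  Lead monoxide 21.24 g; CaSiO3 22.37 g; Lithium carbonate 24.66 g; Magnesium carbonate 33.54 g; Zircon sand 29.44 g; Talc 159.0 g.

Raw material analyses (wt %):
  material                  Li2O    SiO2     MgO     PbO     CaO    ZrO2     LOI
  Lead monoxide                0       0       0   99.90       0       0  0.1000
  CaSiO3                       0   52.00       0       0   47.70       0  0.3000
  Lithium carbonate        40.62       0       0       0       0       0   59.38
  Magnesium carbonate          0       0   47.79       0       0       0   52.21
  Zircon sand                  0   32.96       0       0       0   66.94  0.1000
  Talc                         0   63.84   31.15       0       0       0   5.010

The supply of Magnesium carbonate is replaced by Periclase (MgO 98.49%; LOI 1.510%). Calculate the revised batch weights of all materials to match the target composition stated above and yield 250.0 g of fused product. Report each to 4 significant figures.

Working values are shown, with 4-significant-digit rounding, at each printed step — all internal work carries full precision at all times. Every reported number carries a single rounding — all derived quantities, including net glass mass, the totals, the yield, six oxide percentages, LOI, are computed using the weight values for 250.0 g of glass in full precision as written in question or answer.
Per-oxide target masses for 250.0 g fused product:
  Li2O: 4.007% × 250.0 = 10.02 g
  SiO2: 49.13% × 250.0 = 122.8 g
  MgO: 26.22% × 250.0 = 65.55 g
  PbO: 8.487% × 250.0 = 21.22 g
  CaO: 4.268% × 250.0 = 10.67 g
  ZrO2: 7.882% × 250.0 = 19.70 g
A balance pass over the oxides, with the batch weights as given, at the basis given (sum by sum, the targets are met inside rounding margins):
  Li2O: 24.66·0.4062 = 10.02 g (target 10.02 g)
  SiO2: 22.37·0.5200 + 29.44·0.3296 + 159.0·0.6384 = 122.8 g (target 122.8 g)
  MgO: 16.27·0.9849 + 159.0·0.3115 = 65.55 g (target 65.55 g)
  PbO: 21.24·0.9990 = 21.22 g (target 21.22 g)
  CaO: 22.37·0.4770 = 10.67 g (target 10.67 g)
  ZrO2: 29.44·0.6694 = 19.71 g (target 19.70 g)
Auditing the glass mass value: total charge less LOI = 250.0 g (per-oxide target masses sum to 250.0 g; basis as stated: 250.0 g — differing by rounding only).
Adding the batch up: Σ batch = 273.0 g; the LOI term Σ batch·LOI equals 22.97 g; as yield: glass ÷ batch → 91.58%.

Revised batch per 250.0 g fused product:
  Lead monoxide: 21.24 g
  CaSiO3: 22.37 g
  Lithium carbonate: 24.66 g
  Periclase: 16.27 g
  Zircon sand: 29.44 g
  Talc: 159.0 g
Total batch = 273.0 g; LOI loss = 22.97 g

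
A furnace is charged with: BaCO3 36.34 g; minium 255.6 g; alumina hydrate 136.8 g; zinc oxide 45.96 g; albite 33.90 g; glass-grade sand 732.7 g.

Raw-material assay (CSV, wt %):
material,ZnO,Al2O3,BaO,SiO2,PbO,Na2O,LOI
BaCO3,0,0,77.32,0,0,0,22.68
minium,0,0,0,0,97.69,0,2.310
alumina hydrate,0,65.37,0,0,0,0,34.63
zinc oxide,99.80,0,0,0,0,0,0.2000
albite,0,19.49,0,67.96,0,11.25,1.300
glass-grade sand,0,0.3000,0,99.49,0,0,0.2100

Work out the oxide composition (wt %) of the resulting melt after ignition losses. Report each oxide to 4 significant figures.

Glass mass = 1178 g (batch 1241 − LOI 63.59).
Composition: ZnO 3.895%, Al2O3 8.341%, BaO 2.386%, SiO2 63.85%, PbO 21.20%, Na2O 0.3238%

The intermediate values are displayed (rounded to four significant figures) within the worked lines — each numeric step maintains full float precision at all times — every reported value is rounded once only. All derived quantities are rebuilt in exact precision (ignition loss, six oxide percentages, yield, net glass mass, the totals) using the weight values per 1178 g of glass, exactly as printed in the question or the answer.
Oxide-by-oxide delivered mass:
  ZnO: 45.96·0.9980 = 45.87 g
  Al2O3: 136.8·0.6537 + 33.90·0.1949 + 732.7·0.003000 = 98.23 g
  BaO: 36.34·0.7732 = 28.10 g
  SiO2: 33.90·0.6796 + 732.7·0.9949 = 752.0 g
  PbO: 255.6·0.9769 = 249.7 g
  Na2O: 33.90·0.1125 = 3.814 g
LOI: 36.34·0.2268 + 255.6·0.02310 + 136.8·0.3463 + 45.96·0.002000 + 33.90·0.01300 + 732.7·0.002100 = 63.59 g
batch − LOI leaves glass = 1241 − 63.59 = 1178 g (= Σ oxide masses)
percent by weight: oxide/glass ×100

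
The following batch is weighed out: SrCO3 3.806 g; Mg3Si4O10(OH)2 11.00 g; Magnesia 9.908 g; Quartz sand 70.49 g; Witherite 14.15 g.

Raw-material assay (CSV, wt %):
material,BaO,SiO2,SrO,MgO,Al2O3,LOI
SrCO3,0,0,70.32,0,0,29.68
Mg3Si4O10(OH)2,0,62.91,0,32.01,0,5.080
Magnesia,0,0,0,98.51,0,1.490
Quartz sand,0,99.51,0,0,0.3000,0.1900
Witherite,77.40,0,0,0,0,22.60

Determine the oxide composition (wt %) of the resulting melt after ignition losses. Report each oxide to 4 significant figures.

Glass mass = 104.2 g (batch 109.4 − LOI 5.168).
Composition: BaO 10.51%, SiO2 73.97%, SrO 2.569%, MgO 12.75%, Al2O3 0.2030%

All arithmetic carries exact precision in all steps. In-progress results are printed with 4-significant-digit rounding in the working — exactly one rounding is applied to every reported result — derived quantities (totals, the five compositions, the yield, LOI, net glass mass) are rebuilt starting from the weights for 104.2 g of glass in full float precision as quoted within the question or the answer.
What the batch supplies per oxide:
  BaO: 14.15·0.7740 = 10.95 g
  SiO2: 11.00·0.6291 + 70.49·0.9951 = 77.06 g
  SrO: 3.806·0.7032 = 2.676 g
  MgO: 11.00·0.3201 + 9.908·0.9851 = 13.28 g
  Al2O3: 70.49·0.003000 = 0.2115 g
LOI: 3.806·0.2968 + 11.00·0.05080 + 9.908·0.01490 + 70.49·0.001900 + 14.15·0.2260 = 5.168 g
Glass = total batch minus LOI = 109.4 − 5.168 = 104.2 g (the oxide masses sum to this)
wt % = oxide mass / glass mass × 100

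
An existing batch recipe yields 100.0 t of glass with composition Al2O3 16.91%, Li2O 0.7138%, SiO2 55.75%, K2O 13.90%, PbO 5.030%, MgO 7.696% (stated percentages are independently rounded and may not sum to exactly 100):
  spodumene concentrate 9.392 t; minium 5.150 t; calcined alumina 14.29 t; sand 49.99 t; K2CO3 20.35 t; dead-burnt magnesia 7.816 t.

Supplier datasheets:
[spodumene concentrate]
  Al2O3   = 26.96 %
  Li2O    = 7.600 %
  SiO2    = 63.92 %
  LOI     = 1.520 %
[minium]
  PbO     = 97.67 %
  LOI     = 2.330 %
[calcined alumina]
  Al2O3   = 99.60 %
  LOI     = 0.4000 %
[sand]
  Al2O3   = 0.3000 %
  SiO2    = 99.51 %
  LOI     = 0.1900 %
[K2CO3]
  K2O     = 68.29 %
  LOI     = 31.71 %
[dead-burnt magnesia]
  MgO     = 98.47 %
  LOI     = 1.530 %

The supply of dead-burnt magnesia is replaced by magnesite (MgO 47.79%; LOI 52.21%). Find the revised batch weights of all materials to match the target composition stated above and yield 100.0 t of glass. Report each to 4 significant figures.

Values along the way are shown, with 4-significant-figure rounding, alongside each step. Every computation runs at full float precision from first step to last; each reported result undergoes a single rounding; derived quantities, which include totals, the yield, glass mass, ignition loss, the six compositions, are carried at full float precision, exactly as shown in the problem or answer text, starting from the weights at 100.0 t of glass.
Target masses of each oxide per 100.0 t glass:
  Al2O3: 16.91% × 100.0 = 16.91 t
  Li2O: 0.7138% × 100.0 = 0.7138 t
  SiO2: 55.75% × 100.0 = 55.75 t
  K2O: 13.90% × 100.0 = 13.90 t
  PbO: 5.030% × 100.0 = 5.030 t
  MgO: 7.696% × 100.0 = 7.696 t
Sums-versus-targets review working from each reported weight, per the basis as stated (target by target, the sums agree given rounding of the digits):
  Al2O3: 9.392·0.2696 + 14.29·0.9960 + 49.99·0.003000 = 16.91 t (target 16.91 t)
  Li2O: 9.392·0.07600 = 0.7138 t (target 0.7138 t)
  SiO2: 9.392·0.6392 + 49.99·0.9951 = 55.75 t (target 55.75 t)
  K2O: 20.35·0.6829 = 13.90 t (target 13.90 t)
  PbO: 5.150·0.9767 = 5.030 t (target 5.030 t)
  MgO: 16.10·0.4779 = 7.694 t (target 7.696 t)
Glass-mass closure: batch total minus LOI = 100.0 t (per-oxide target masses sum to 100.0 t; against the stated basis, 100.0 t — a pure rounding effect).
Summing the batch: Σ batch = 115.3 t; Σ batch·LOI gives LOI loss = 15.27 t; glass ÷ batch gives a yield of 86.75%.

Revised batch per 100.0 t glass:
  spodumene concentrate: 9.392 t
  minium: 5.150 t
  calcined alumina: 14.29 t
  sand: 49.99 t
  K2CO3: 20.35 t
  magnesite: 16.10 t
Total batch = 115.3 t; LOI loss = 15.27 t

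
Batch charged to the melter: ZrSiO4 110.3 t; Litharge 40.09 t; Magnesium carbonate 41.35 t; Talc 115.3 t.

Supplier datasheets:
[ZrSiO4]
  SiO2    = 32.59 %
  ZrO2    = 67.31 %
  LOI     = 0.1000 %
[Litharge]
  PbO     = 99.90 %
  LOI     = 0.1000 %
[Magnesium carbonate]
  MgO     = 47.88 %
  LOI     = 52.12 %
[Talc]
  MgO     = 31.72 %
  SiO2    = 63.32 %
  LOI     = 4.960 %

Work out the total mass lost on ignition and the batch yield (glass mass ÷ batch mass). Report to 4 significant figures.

Working values are displayed rounded to 4 significant figures within the worked lines. Exact precision is held end to end — each reported value sees exactly one rounding; all derived quantities (yield, the four compositions, ignition loss, glass mass, the totals) are computed in full precision from the weighed amounts on 279.6 t of glass as written in question or answer.
Each material's LOI contribution:
  ZrSiO4: 110.3 × 0.001000 = 0.1103 t
  Litharge: 40.09 × 0.001000 = 0.04009 t
  Magnesium carbonate: 41.35 × 0.5212 = 21.55 t
  Talc: 115.3 × 0.04960 = 5.719 t
Total LOI = 27.42 t
Glass = batch − LOI = 307.0 − 27.42 = 279.6 t

LOI loss = 27.42 t; glass = 279.6 t; yield = 91.07%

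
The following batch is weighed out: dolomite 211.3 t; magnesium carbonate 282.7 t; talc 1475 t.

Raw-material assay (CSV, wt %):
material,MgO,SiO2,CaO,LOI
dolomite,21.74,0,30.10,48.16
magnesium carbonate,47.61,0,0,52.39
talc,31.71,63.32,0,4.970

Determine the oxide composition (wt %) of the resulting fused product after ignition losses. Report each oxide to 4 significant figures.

Glass mass = 1646 t (batch 1969 − LOI 323.2).
Composition: MgO 39.39%, SiO2 56.75%, CaO 3.864%

Intermediates are shown, rounded to 4 significant figures, between the steps — all internal work carries exact precision at every stage — every reported value carries a single rounding; the derived quantities are recomputed at full precision (totals, ignition loss, three oxide percentages, net glass mass, the yield) using the weight values at 1646 t of glass, exactly as printed in the question or the answer.
What the batch supplies per oxide:
  MgO: 211.3·0.2174 + 282.7·0.4761 + 1475·0.3171 = 648.3 t
  SiO2: 1475·0.6332 = 934.0 t
  CaO: 211.3·0.3010 = 63.60 t
LOI: 211.3·0.4816 + 282.7·0.5239 + 1475·0.04970 = 323.2 t
Resulting glass, batch − LOI: 1969 − 323.2 = 1646 t (matching Σ of the oxides)
percent share: oxide ÷ glass, ×100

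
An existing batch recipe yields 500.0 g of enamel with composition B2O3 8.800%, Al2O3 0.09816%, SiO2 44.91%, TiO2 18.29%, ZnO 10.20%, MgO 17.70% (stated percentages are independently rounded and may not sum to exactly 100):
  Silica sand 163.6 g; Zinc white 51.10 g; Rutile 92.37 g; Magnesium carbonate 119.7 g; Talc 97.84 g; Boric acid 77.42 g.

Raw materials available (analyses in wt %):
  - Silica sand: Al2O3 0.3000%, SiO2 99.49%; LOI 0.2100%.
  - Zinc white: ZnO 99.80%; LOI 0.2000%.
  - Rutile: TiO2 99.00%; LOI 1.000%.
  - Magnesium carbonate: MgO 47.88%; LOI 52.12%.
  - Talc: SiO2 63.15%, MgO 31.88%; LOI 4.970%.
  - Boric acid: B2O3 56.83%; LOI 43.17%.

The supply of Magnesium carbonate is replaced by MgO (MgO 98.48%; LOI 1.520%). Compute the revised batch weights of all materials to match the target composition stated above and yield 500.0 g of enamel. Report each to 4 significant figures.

Intermediates appear rounded to 4 significant figures alongside each step; every computation maintains full precision at each step. Exactly one rounding goes into every reported result. The derived quantities (the yield, ignition loss, the totals, six oxide percentages, glass mass) are re-derived in exact precision using the weight values on 500.0 g of glass as given in the question or the answer.
Target masses of each oxide per 500.0 g enamel:
  B2O3: 8.800% × 500.0 = 44.00 g
  Al2O3: 0.09816% × 500.0 = 0.4908 g
  SiO2: 44.91% × 500.0 = 224.6 g
  TiO2: 18.29% × 500.0 = 91.45 g
  ZnO: 10.20% × 500.0 = 51.00 g
  MgO: 17.70% × 500.0 = 88.50 g
Checking each oxide sum using the reported weights, under the basis named above (sum by sum, the targets are met once rounding is allowed for):
  B2O3: 77.42·0.5683 = 44.00 g (target 44.00 g)
  Al2O3: 163.6·0.003000 = 0.4908 g (target 0.4908 g)
  SiO2: 163.6·0.9949 + 97.84·0.6315 = 224.6 g (target 224.6 g)
  TiO2: 92.37·0.9900 = 91.45 g (target 91.45 g)
  ZnO: 51.10·0.9980 = 51.00 g (target 51.00 g)
  MgO: 58.19·0.9848 + 97.84·0.3188 = 88.50 g (target 88.50 g)
Glass-mass closure: batch total minus LOI = 500.0 g (the Σ of target masses is 500.0 g; versus the stated basis of 500.0 g — gaps are rounding artifacts).
Whole-batch sum: Σ batch = 540.5 g; the LOI term Σ batch·LOI equals 40.54 g; yield: glass divided by total = 92.50%.

Revised batch per 500.0 g enamel:
  Silica sand: 163.6 g
  Zinc white: 51.10 g
  Rutile: 92.37 g
  MgO: 58.19 g
  Talc: 97.84 g
  Boric acid: 77.42 g
Total batch = 540.5 g; LOI loss = 40.54 g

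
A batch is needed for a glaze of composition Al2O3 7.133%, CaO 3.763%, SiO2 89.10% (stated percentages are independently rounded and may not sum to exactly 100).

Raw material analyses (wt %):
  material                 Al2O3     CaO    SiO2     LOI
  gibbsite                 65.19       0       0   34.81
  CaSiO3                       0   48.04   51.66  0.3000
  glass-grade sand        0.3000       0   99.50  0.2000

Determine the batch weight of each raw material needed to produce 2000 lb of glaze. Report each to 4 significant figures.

Batch per 2000 lb glaze:
  gibbsite: 211.0 lb
  CaSiO3: 156.7 lb
  glass-grade sand: 1710 lb
Total batch = 2078 lb; LOI loss = 77.34 lb; yield = 96.28%

All internal work runs at exact precision in all steps — intermediates are shown (rounded to 4 significant figures) within the worked lines; every reported value undergoes a single rounding — the derived quantities are carried from the batch weights on 2000 lb of glass at full precision (totals, the three compositions, the yield, LOI, net glass mass), as quoted within question or answer.
Target oxide masses per 2000 lb glaze:
  Al2O3: 7.133% × 2000 = 142.7 lb
  CaO: 3.763% × 2000 = 75.26 lb
  SiO2: 89.10% × 2000 = 1782 lb
Verifying the oxide balance from the weights as reported, relative to the basis at hand (target by target, the sums agree inside rounding margins):
  Al2O3: 211.0·0.6519 + 1710·0.003000 = 142.7 lb (target 142.7 lb)
  CaO: 156.7·0.4804 = 75.28 lb (target 75.26 lb)
  SiO2: 156.7·0.5166 + 1710·0.9950 = 1782 lb (target 1782 lb)
Mass balance on the glass: batch total minus LOI = 2000 lb (per-oxide target masses sum to 2000 lb; stated basis 2000 lb — gaps are rounding artifacts).
Total batch = Σ batch = 2078 lb; LOI removed, Σ of batch·LOI: 77.34 lb; the yield ratio, glass ÷ batch: 96.28%.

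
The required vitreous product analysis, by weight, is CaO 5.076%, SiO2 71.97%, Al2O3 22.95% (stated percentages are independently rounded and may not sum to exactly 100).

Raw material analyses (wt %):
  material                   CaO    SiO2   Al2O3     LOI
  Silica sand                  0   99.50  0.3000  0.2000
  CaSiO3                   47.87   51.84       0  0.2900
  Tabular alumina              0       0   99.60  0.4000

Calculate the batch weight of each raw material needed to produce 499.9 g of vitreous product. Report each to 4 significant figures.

Mid-chain values appear rounded to four significant digits in the printout — all arithmetic runs at exact precision all the way through — a single rounding produces every reported value; all derived quantities (the totals, glass mass, yield, LOI, three oxide percentages) are recomputed from the batch weights at 499.9 g of glass in full precision exactly as printed in the problem or the answer.
Oxide-by-oxide targets in 499.9 g vitreous product:
  CaO: 5.076% × 499.9 = 25.37 g
  SiO2: 71.97% × 499.9 = 359.8 g
  Al2O3: 22.95% × 499.9 = 114.7 g
Checking each oxide sum applying the batch weights above, under the basis named above (each sum matches its target mass up to rounding of the answer):
  CaO: 53.01·0.4787 = 25.38 g (target 25.37 g)
  SiO2: 334.0·0.9950 + 53.01·0.5184 = 359.8 g (target 359.8 g)
  Al2O3: 334.0·0.003000 + 114.2·0.9960 = 114.7 g (target 114.7 g)
Glass-mass sanity pass: batch Σ − ignition loss = 499.9 g (per-oxide target masses sum to 499.9 g; with the basis standing at 499.9 g — any gap is answer rounding).
Batch total: Σ batch = 501.2 g; loss to ignition Σ batch·LOI = 1.279 g; yield = glass ÷ total batch = 99.74%.

Batch per 499.9 g vitreous product:
  Silica sand: 334.0 g
  CaSiO3: 53.01 g
  Tabular alumina: 114.2 g
Total batch = 501.2 g; LOI loss = 1.279 g; yield = 99.74%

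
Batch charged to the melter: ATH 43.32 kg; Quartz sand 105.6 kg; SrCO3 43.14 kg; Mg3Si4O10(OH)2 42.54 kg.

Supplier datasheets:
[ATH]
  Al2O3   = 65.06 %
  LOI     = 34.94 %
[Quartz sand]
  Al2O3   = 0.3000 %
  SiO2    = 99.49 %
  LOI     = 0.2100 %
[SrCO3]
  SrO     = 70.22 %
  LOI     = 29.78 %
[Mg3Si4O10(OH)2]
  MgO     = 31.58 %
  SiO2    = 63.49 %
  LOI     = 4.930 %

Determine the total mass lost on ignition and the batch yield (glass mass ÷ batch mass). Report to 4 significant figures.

The intermediate values are displayed, rounded to four significant digits, across the worked steps. The working math keeps exact precision throughout. Every reported number is rounded once only — all derived quantities are recomputed in exact precision (net glass mass, LOI, yield, the four compositions, the totals) starting from the weights for 204.3 kg of glass as given in problem or answer.
Material-by-material LOI:
  ATH: 43.32 × 0.3494 = 15.14 kg
  Quartz sand: 105.6 × 0.002100 = 0.2218 kg
  SrCO3: 43.14 × 0.2978 = 12.85 kg
  Mg3Si4O10(OH)2: 42.54 × 0.04930 = 2.097 kg
Total LOI = 30.30 kg
Glass = batch − LOI = 234.6 − 30.30 = 204.3 kg

LOI loss = 30.30 kg; glass = 204.3 kg; yield = 87.08%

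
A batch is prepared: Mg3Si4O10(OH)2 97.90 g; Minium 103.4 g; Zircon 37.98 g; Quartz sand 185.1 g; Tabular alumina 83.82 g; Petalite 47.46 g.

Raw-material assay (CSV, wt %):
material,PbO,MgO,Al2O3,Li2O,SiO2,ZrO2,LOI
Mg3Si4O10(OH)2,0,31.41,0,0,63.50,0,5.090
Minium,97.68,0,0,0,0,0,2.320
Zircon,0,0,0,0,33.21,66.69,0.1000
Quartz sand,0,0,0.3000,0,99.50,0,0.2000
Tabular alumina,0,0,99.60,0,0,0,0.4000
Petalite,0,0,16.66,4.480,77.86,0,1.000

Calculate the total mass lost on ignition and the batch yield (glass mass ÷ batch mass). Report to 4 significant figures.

LOI loss = 8.600 g; glass = 547.1 g; yield = 98.45%

Each numeric step holds full float precision end to end — values along the way are rounded off to 4 significant digits wherever printed; every reported figure includes exactly one rounding — derived quantities are recomputed at full float precision (ignition loss, the six compositions, net glass mass, the yield, totals) from the batch weights on 547.1 g of glass as written in problem or answer.
Per-material ignition loss:
  Mg3Si4O10(OH)2: 97.90 × 0.05090 = 4.983 g
  Minium: 103.4 × 0.02320 = 2.399 g
  Zircon: 37.98 × 0.001000 = 0.03798 g
  Quartz sand: 185.1 × 0.002000 = 0.3702 g
  Tabular alumina: 83.82 × 0.004000 = 0.3353 g
  Petalite: 47.46 × 0.01000 = 0.4746 g
Total LOI = 8.600 g
Glass = batch − LOI = 555.7 − 8.600 = 547.1 g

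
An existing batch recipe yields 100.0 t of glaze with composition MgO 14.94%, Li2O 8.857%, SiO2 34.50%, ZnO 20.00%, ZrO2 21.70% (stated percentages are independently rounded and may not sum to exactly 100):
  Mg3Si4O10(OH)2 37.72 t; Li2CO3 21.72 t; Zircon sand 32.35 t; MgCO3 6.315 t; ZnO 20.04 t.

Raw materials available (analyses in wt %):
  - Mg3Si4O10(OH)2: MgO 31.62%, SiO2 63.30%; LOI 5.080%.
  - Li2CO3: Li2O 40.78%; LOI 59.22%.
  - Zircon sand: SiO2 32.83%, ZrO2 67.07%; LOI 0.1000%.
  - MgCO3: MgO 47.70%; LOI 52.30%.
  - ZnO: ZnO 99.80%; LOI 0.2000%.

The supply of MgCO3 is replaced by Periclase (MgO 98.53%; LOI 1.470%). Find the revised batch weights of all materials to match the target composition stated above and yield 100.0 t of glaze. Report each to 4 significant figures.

Revised batch per 100.0 t glaze:
  Mg3Si4O10(OH)2: 37.72 t
  Li2CO3: 21.72 t
  Zircon sand: 32.35 t
  Periclase: 3.057 t
  ZnO: 20.04 t
Total batch = 114.9 t; LOI loss = 14.90 t

Intermediates are shown rounded to four significant figures within the worked lines. All internal work keeps full float precision at all times; every reported value carries a single rounding; the derived quantities are rebuilt at full float precision (glass mass, five oxide percentages, LOI, totals, yield) from the weighed amounts per 100.0 t of glass as they appear in problem or answer.
Target masses of each oxide per 100.0 t glaze:
  MgO: 14.94% × 100.0 = 14.94 t
  Li2O: 8.857% × 100.0 = 8.857 t
  SiO2: 34.50% × 100.0 = 34.50 t
  ZnO: 20.00% × 100.0 = 20.00 t
  ZrO2: 21.70% × 100.0 = 21.70 t
Balance tally, oxide-wise, working from each reported weight, versus the basis set out (every target is met by its sum exact up to rounding of places):
  MgO: 37.72·0.3162 + 3.057·0.9853 = 14.94 t (target 14.94 t)
  Li2O: 21.72·0.4078 = 8.857 t (target 8.857 t)
  SiO2: 37.72·0.6330 + 32.35·0.3283 = 34.50 t (target 34.50 t)
  ZnO: 20.04·0.9980 = 20.00 t (target 20.00 t)
  ZrO2: 32.35·0.6707 = 21.70 t (target 21.70 t)
The glass-mass cross-check: whole batch net of LOI = 99.99 t (per-oxide target masses sum to 100.0 t; the stated basis being 100.0 t — rounding explains the deltas).
Whole-batch sum: Σ batch = 114.9 t; the LOI term Σ batch·LOI equals 14.90 t; yield: glass divided by total = 87.03%.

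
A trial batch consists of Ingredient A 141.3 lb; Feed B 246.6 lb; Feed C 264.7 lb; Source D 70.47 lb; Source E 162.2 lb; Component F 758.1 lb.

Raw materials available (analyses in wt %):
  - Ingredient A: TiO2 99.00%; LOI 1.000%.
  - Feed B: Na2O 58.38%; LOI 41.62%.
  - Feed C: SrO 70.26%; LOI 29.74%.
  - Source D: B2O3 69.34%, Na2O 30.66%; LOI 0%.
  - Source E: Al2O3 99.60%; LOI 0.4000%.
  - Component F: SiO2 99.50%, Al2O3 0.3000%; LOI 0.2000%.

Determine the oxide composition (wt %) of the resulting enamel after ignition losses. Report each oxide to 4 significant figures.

The intermediate values are displayed rounded off to 4 significant figures within the worked lines; the whole derivation runs at full precision at all times. Exactly one rounding is applied to every reported number. Derived quantities are re-derived in full precision (totals, net glass mass, ignition loss, the six compositions, yield) from the batch weights per 1458 lb of glass as they appear in the problem or the answer.
Oxide-by-oxide delivered mass:
  SiO2: 758.1·0.9950 = 754.3 lb
  SrO: 264.7·0.7026 = 186.0 lb
  Al2O3: 162.2·0.9960 + 758.1·0.003000 = 163.8 lb
  TiO2: 141.3·0.9900 = 139.9 lb
  B2O3: 70.47·0.6934 = 48.86 lb
  Na2O: 246.6·0.5838 + 70.47·0.3066 = 165.6 lb
LOI: 141.3·0.01000 + 246.6·0.4162 + 264.7·0.2974 + 162.2·0.004000 + 758.1·0.002000 = 184.9 lb
Glass mass = batch − LOI = 1643 − 184.9 = 1458 lb (= the summed oxide contributions)
percent by weight: oxide/glass ×100

Glass mass = 1458 lb (batch 1643 − LOI 184.9).
Composition: SiO2 51.72%, SrO 12.75%, Al2O3 11.23%, TiO2 9.592%, B2O3 3.350%, Na2O 11.35%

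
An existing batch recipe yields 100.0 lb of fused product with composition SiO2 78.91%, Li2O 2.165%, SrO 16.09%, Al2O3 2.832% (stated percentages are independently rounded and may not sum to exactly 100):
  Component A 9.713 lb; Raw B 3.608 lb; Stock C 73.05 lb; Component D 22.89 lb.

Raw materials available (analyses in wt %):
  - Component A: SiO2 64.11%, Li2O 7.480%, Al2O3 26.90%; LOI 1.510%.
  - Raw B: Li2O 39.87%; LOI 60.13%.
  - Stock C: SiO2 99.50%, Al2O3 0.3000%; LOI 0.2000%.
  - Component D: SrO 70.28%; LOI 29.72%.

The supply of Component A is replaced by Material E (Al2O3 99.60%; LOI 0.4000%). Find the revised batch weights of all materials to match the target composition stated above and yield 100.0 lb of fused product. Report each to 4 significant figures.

In-progress results are printed rounded off to 4 significant digits as written; each numeric step holds full precision at each step. Each reported figure includes exactly one rounding; derived quantities, including the totals, the four compositions, net glass mass, ignition loss, the yield, are computed using the weight values on 100.0 lb of glass at full precision as written in the problem or answer text.
Target masses of each oxide per 100.0 lb fused product:
  SiO2: 78.91% × 100.0 = 78.91 lb
  Li2O: 2.165% × 100.0 = 2.165 lb
  SrO: 16.09% × 100.0 = 16.09 lb
  Al2O3: 2.832% × 100.0 = 2.832 lb
Per-oxide balance check with the batch weights as given, relative to the basis at hand (each sum matches its target mass net of answer rounding effects):
  SiO2: 79.31·0.9950 = 78.91 lb (target 78.91 lb)
  Li2O: 5.430·0.3987 = 2.165 lb (target 2.165 lb)
  SrO: 22.89·0.7028 = 16.09 lb (target 16.09 lb)
  Al2O3: 2.604·0.9960 + 79.31·0.003000 = 2.832 lb (target 2.832 lb)
Consistency of the glass mass: batch total minus LOI = 100.0 lb (the Σ of target masses is 100.0 lb; against the stated basis, 100.0 lb — deltas are rounding alone).
Total batch = Σ batch = 110.2 lb; Σ batch·LOI gives LOI loss = 10.24 lb; glass ÷ batch gives a yield of 90.71%.

Revised batch per 100.0 lb fused product:
  Material E: 2.604 lb
  Raw B: 5.430 lb
  Stock C: 79.31 lb
  Component D: 22.89 lb
Total batch = 110.2 lb; LOI loss = 10.24 lb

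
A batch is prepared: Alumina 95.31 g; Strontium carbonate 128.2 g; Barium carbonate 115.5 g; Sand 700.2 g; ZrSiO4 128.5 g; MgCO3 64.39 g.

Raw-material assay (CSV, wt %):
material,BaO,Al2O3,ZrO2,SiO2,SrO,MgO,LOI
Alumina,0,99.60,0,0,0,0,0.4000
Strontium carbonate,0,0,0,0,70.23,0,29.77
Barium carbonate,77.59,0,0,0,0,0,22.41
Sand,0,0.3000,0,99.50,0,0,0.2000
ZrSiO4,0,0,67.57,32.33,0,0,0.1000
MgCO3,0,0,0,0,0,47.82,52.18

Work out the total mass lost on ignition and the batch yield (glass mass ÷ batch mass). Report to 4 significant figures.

LOI loss = 99.56 g; glass = 1133 g; yield = 91.92%

The intermediate values are displayed, rounded to 4 significant digits, across the worked steps; the whole derivation holds exact precision from start to finish. Every reported number is rounded only once — all derived quantities (net glass mass, six oxide percentages, LOI, the totals, yield) are carried starting from the weights per 1133 g of glass in full precision, precisely as stated by problem or answer.
Ignition loss by material:
  Alumina: 95.31 × 0.004000 = 0.3812 g
  Strontium carbonate: 128.2 × 0.2977 = 38.17 g
  Barium carbonate: 115.5 × 0.2241 = 25.88 g
  Sand: 700.2 × 0.002000 = 1.400 g
  ZrSiO4: 128.5 × 0.001000 = 0.1285 g
  MgCO3: 64.39 × 0.5218 = 33.60 g
Total LOI = 99.56 g
Glass = batch − LOI = 1232 − 99.56 = 1133 g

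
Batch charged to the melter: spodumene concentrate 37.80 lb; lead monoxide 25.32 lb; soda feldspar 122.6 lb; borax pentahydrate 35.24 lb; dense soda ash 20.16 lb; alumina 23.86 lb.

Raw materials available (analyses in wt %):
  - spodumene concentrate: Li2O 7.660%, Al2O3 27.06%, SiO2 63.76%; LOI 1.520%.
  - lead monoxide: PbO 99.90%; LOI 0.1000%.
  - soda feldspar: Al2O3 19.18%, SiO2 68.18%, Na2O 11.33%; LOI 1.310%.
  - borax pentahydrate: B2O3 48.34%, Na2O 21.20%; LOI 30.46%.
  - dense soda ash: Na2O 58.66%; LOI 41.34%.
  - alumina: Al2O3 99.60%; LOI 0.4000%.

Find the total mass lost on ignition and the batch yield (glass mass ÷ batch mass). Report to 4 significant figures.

The whole derivation keeps full float precision through the solve. Working values are printed with 4-significant-figure rounding between the steps — each reported number undergoes a single rounding — derived quantities, including yield, totals, LOI, glass mass, six oxide percentages, are computed using the weight values on 243.6 lb of glass at full precision as set out in either problem or answer.
Ignition loss by material:
  spodumene concentrate: 37.80 × 0.01520 = 0.5746 lb
  lead monoxide: 25.32 × 0.001000 = 0.02532 lb
  soda feldspar: 122.6 × 0.01310 = 1.606 lb
  borax pentahydrate: 35.24 × 0.3046 = 10.73 lb
  dense soda ash: 20.16 × 0.4134 = 8.334 lb
  alumina: 23.86 × 0.004000 = 0.09544 lb
Total LOI = 21.37 lb
Glass = batch − LOI = 265.0 − 21.37 = 243.6 lb

LOI loss = 21.37 lb; glass = 243.6 lb; yield = 91.94%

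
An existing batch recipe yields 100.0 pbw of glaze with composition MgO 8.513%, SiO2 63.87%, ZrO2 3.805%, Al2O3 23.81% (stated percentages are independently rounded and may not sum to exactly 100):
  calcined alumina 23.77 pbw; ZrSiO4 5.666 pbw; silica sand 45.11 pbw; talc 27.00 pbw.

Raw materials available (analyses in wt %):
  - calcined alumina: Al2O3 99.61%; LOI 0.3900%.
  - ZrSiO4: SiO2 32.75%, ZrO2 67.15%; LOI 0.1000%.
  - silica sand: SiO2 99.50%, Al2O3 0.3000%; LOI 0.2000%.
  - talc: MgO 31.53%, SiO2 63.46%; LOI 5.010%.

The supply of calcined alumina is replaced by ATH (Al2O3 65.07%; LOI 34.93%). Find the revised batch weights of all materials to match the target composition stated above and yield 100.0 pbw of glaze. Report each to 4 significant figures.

Values along the way appear (rounded to 4 significant figures) when written out. The whole derivation keeps full float precision at each step. A single rounding finalizes every reported result — the derived quantities are carried using the weight values on 100.0 pbw of glass at full float precision (totals, LOI, glass mass, four oxide percentages, yield), as given in the problem or answer text.
Oxide-by-oxide targets in 100.0 pbw glaze:
  MgO: 8.513% × 100.0 = 8.513 pbw
  SiO2: 63.87% × 100.0 = 63.87 pbw
  ZrO2: 3.805% × 100.0 = 3.805 pbw
  Al2O3: 23.81% × 100.0 = 23.81 pbw
Oxide-by-oxide audit with the batch weights as given, per the basis as stated (every target is met by its sum exact up to rounding of places):
  MgO: 27.00·0.3153 = 8.513 pbw (target 8.513 pbw)
  SiO2: 5.666·0.3275 + 45.11·0.9950 + 27.00·0.6346 = 63.87 pbw (target 63.87 pbw)
  ZrO2: 5.666·0.6715 = 3.805 pbw (target 3.805 pbw)
  Al2O3: 36.38·0.6507 + 45.11·0.003000 = 23.81 pbw (target 23.81 pbw)
Glass-mass bookkeeping: batch total minus LOI = 100.0 pbw (the Σ of target masses is 100.0 pbw; against the stated basis, 100.0 pbw — gaps are rounding artifacts).
Batch grand total — Σ batch = 114.2 pbw; loss to ignition Σ batch·LOI = 14.16 pbw; yield: glass divided by total = 87.60%.

Revised batch per 100.0 pbw glaze:
  ATH: 36.38 pbw
  ZrSiO4: 5.666 pbw
  silica sand: 45.11 pbw
  talc: 27.00 pbw
Total batch = 114.2 pbw; LOI loss = 14.16 pbw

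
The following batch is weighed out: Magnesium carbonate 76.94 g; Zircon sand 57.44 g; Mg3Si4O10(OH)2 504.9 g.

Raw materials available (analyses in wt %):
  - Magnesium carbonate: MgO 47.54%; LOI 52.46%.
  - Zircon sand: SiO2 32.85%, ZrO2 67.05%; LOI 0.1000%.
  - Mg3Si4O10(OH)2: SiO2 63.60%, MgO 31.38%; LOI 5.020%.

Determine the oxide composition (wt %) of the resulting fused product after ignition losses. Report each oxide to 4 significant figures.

Every computation keeps full precision through the solve. Working values appear rounded off to 4 significant digits when written out; every reported number receives exactly one rounding; derived quantities are computed using the weight values on 573.5 g of glass at full float precision (net glass mass, yield, LOI, totals, three oxide percentages), as set out in either problem or answer.
Oxide masses out of the charge:
  SiO2: 57.44·0.3285 + 504.9·0.6360 = 340.0 g
  ZrO2: 57.44·0.6705 = 38.51 g
  MgO: 76.94·0.4754 + 504.9·0.3138 = 195.0 g
LOI: 76.94·0.5246 + 57.44·0.001000 + 504.9·0.05020 = 65.77 g
batch − LOI leaves glass = 639.3 − 65.77 = 573.5 g (matching Σ of the oxides)
percent share: oxide ÷ glass, ×100

Glass mass = 573.5 g (batch 639.3 − LOI 65.77).
Composition: SiO2 59.28%, ZrO2 6.715%, MgO 34.00%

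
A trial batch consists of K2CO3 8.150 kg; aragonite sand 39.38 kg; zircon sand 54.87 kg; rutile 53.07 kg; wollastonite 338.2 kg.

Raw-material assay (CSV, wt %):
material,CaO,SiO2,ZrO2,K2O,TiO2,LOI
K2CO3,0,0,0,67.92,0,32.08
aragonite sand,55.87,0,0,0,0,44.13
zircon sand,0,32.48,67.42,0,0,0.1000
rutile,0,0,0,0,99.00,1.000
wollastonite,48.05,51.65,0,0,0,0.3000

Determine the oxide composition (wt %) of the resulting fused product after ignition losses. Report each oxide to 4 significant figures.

Mid-chain values are displayed rounded off to 4 significant digits across the worked steps — the whole derivation maintains full precision throughout. Every reported result undergoes a single rounding; derived quantities (LOI, the totals, net glass mass, the yield, five oxide percentages) are carried in full float precision starting from the weights on 472.1 kg of glass, as given in the problem or answer text.
Oxide masses out of the charge:
  CaO: 39.38·0.5587 + 338.2·0.4805 = 184.5 kg
  SiO2: 54.87·0.3248 + 338.2·0.5165 = 192.5 kg
  ZrO2: 54.87·0.6742 = 36.99 kg
  K2O: 8.150·0.6792 = 5.535 kg
  TiO2: 53.07·0.9900 = 52.54 kg
LOI: 8.150·0.3208 + 39.38·0.4413 + 54.87·0.001000 + 53.07·0.01000 + 338.2·0.003000 = 21.59 kg
Glass = total batch minus LOI = 493.7 − 21.59 = 472.1 kg (= the summed oxide contributions)
each wt % is 100 × oxide ÷ glass

Glass mass = 472.1 kg (batch 493.7 − LOI 21.59).
Composition: CaO 39.08%, SiO2 40.78%, ZrO2 7.836%, K2O 1.173%, TiO2 11.13%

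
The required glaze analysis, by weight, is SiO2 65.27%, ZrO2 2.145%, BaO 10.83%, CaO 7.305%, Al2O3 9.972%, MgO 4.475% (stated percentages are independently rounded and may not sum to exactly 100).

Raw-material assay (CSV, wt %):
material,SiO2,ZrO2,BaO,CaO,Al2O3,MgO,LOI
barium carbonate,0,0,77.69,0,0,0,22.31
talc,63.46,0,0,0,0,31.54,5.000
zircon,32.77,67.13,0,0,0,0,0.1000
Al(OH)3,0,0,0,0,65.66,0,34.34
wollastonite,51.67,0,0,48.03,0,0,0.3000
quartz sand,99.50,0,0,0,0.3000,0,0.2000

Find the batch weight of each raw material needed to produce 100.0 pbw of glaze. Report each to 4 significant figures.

Intermediates are printed (rounded to 4 significant digits) on the page — all internal work keeps exact precision through the solve; exactly one rounding is applied to every reported value — all derived quantities (yield, totals, six oxide percentages, ignition loss, net glass mass) are re-derived starting from the weights at 100.0 pbw of glass at exact precision precisely as stated by the problem or answer text.
Per-oxide target masses for 100.0 pbw glaze:
  SiO2: 65.27% × 100.0 = 65.27 pbw
  ZrO2: 2.145% × 100.0 = 2.145 pbw
  BaO: 10.83% × 100.0 = 10.83 pbw
  CaO: 7.305% × 100.0 = 7.305 pbw
  Al2O3: 9.972% × 100.0 = 9.972 pbw
  MgO: 4.475% × 100.0 = 4.475 pbw
Sums-versus-targets review on the weights just shown, at the basis given (sum by sum, the targets are met within answer rounding):
  SiO2: 14.19·0.6346 + 3.195·0.3277 + 15.21·0.5167 + 47.60·0.9950 = 65.27 pbw (target 65.27 pbw)
  ZrO2: 3.195·0.6713 = 2.145 pbw (target 2.145 pbw)
  BaO: 13.94·0.7769 = 10.83 pbw (target 10.83 pbw)
  CaO: 15.21·0.4803 = 7.305 pbw (target 7.305 pbw)
  Al2O3: 14.97·0.6566 + 47.60·0.003000 = 9.972 pbw (target 9.972 pbw)
  MgO: 14.19·0.3154 = 4.476 pbw (target 4.475 pbw)
The glass-mass cross-check: batch total minus LOI = 100.0 pbw (the Σ of target masses is 100.0 pbw; stated basis 100.0 pbw — rounding explains the deltas).
Whole-batch sum: Σ batch = 109.1 pbw; the LOI term Σ batch·LOI equals 9.104 pbw; glass ÷ batch gives a yield of 91.66%.

Batch per 100.0 pbw glaze:
  barium carbonate: 13.94 pbw
  talc: 14.19 pbw
  zircon: 3.195 pbw
  Al(OH)3: 14.97 pbw
  wollastonite: 15.21 pbw
  quartz sand: 47.60 pbw
Total batch = 109.1 pbw; LOI loss = 9.104 pbw; yield = 91.66%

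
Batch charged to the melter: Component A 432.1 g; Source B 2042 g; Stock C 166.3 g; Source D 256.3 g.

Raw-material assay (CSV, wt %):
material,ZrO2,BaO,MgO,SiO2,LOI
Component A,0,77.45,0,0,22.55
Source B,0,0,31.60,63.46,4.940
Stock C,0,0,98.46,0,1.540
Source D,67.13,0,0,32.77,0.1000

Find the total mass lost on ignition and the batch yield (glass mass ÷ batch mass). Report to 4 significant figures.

Values along the way are displayed (rounded to 4 significant figures) when written out. Each numeric step keeps full precision all the way through. Exactly one rounding goes into every reported value. All derived quantities are rebuilt starting from the weights at 2696 g of glass in full float precision (net glass mass, the totals, the four compositions, ignition loss, the yield) exactly as printed in either problem or answer.
Each material's LOI contribution:
  Component A: 432.1 × 0.2255 = 97.44 g
  Source B: 2042 × 0.04940 = 100.9 g
  Stock C: 166.3 × 0.01540 = 2.561 g
  Source D: 256.3 × 0.001000 = 0.2563 g
Total LOI = 201.1 g
Glass = batch − LOI = 2897 − 201.1 = 2696 g

LOI loss = 201.1 g; glass = 2696 g; yield = 93.06%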